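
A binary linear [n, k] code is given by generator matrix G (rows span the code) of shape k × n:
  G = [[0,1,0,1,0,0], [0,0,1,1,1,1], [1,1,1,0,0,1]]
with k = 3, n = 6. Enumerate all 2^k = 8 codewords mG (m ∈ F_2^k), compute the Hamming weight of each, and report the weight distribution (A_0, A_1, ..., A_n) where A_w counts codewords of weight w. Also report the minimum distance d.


Weight distribution: A_0 = 1, A_2 = 2, A_4 = 5. Minimum distance d = 2.

Enumerate all 2^3 = 8 messages m ∈ F_2^3.
For each, compute codeword c = mG in F_2^6, then tally its weight.
  m = 000 → c = 000000, weight = 0.
  m = 100 → c = 010100, weight = 2.
  m = 010 → c = 001111, weight = 4.
  m = 110 → c = 011011, weight = 4.
  m = 001 → c = 111001, weight = 4.
  m = 101 → c = 101101, weight = 4.
  m = 011 → c = 110110, weight = 4.
  m = 111 → c = 100010, weight = 2.
Tally weights:
  weight 0: 1 codewords.
  weight 2: 2 codewords.
  weight 4: 5 codewords.
Minimum distance d = smallest w > 0 with A_w > 0 = 2.
Sanity: Σ A_w = 8 = 2^3 = 8 ✓.


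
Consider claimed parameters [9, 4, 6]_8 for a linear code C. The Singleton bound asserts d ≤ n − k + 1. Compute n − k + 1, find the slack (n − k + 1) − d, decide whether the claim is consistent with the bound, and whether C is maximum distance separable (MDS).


Singleton RHS = n − k + 1 = 6, slack = 0, bound satisfied, MDS.

Singleton bound: d ≤ n − k + 1.
Here n = 9, k = 4, so n − k + 1 = 6.
Given d = 6, check d ≤ 6: YES.
Slack = (n − k + 1) − d = 0.
The code is MDS (slack = 0).
Description: the claimed parameters are [9, 4, 6]_8; such a code would be MDS (meets Singleton bound).


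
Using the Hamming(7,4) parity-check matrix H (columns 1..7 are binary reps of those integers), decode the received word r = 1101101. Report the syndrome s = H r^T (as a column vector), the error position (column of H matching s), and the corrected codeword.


s = (1, 0, 1)^T, error position = 5, corrected codeword c = 1101001

Compute s = H r^T mod 2 one row at a time:
  s_1 = 1 + 1 + 0 + 1 = 3 ≡ 1 (mod 2).
  s_2 = 1 + 0 + 0 + 1 = 2 ≡ 0 (mod 2).
  s_3 = 1 + 0 + 1 + 1 = 3 ≡ 1 (mod 2).
s = (1, 0, 1)^T — this equals column 5 of H (binary 101), so error is at position 5.
Correct: flip bit 5 of r = 1101101 to get c = 1101001.


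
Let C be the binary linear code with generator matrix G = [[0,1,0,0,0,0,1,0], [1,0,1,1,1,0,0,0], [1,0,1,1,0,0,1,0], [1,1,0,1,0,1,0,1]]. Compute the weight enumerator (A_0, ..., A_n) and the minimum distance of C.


Weight distribution: A_0 = 1, A_2 = 3, A_3 = 1, A_4 = 3, A_5 = 6, A_6 = 1, A_7 = 1. Minimum distance d = 2.

Enumerate all 2^4 = 16 messages m ∈ F_2^4.
For each, compute codeword c = mG in F_2^8, then tally its weight.
  m = 0000 → c = 00000000, weight = 0.
  m = 1000 → c = 01000010, weight = 2.
  m = 0100 → c = 10111000, weight = 4.
  m = 1100 → c = 11111010, weight = 6.
  m = 0010 → c = 10110010, weight = 4.
  m = 1010 → c = 11110000, weight = 4.
  m = 0110 → c = 00001010, weight = 2.
  m = 1110 → c = 01001000, weight = 2.
  m = 0001 → c = 11010101, weight = 5.
  m = 1001 → c = 10010111, weight = 5.
  m = 0101 → c = 01101101, weight = 5.
  m = 1101 → c = 00101111, weight = 5.
  m = 0011 → c = 01100111, weight = 5.
  m = 1011 → c = 00100101, weight = 3.
  m = 0111 → c = 11011111, weight = 7.
  m = 1111 → c = 10011101, weight = 5.
Tally weights:
  weight 0: 1 codewords.
  weight 2: 3 codewords.
  weight 3: 1 codewords.
  weight 4: 3 codewords.
  weight 5: 6 codewords.
  weight 6: 1 codewords.
  weight 7: 1 codewords.
Minimum distance d = smallest w > 0 with A_w > 0 = 2.
Sanity: Σ A_w = 16 = 2^4 = 16 ✓.


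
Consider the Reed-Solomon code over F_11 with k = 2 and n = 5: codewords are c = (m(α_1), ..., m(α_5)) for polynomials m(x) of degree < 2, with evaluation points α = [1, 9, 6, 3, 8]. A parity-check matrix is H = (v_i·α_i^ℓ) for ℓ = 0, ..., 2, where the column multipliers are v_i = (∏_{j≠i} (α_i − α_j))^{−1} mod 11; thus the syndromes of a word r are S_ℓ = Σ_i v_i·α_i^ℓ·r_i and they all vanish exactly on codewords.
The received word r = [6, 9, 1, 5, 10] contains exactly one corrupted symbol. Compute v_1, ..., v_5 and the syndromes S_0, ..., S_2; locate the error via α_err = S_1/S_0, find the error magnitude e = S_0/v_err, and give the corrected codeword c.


S = (8, 2, 6), error at position 4, error magnitude e = 1, c = [6, 9, 1, 4, 10].

Step 1: column multipliers v_i = (∏_{j≠i}(α_i − α_j))^{−1} mod 11.
  i = 1 (α = 1): (1−9)(1−6)(1−3)(1−8) = (−8)·(−5)·(−2)·(−7) = 560 ≡ 10, so v_1 = 10^{−1} = 10 (mod 11).
  i = 2 (α = 9): (9−1)(9−6)(9−3)(9−8) = 8·3·6·1 = 144 ≡ 1, so v_2 = 1^{−1} = 1 (mod 11).
  i = 3 (α = 6): (6−1)(6−9)(6−3)(6−8) = 5·(−3)·3·(−2) = 90 ≡ 2, so v_3 = 2^{−1} = 6 (mod 11).
  i = 4 (α = 3): (3−1)(3−9)(3−6)(3−8) = 2·(−6)·(−3)·(−5) = −180 ≡ 7, so v_4 = 7^{−1} = 8 (mod 11).
  i = 5 (α = 8): (8−1)(8−9)(8−6)(8−3) = 7·(−1)·2·5 = −70 ≡ 7, so v_5 = 7^{−1} = 8 (mod 11).
  v = [10, 1, 6, 8, 8].
Step 2: syndromes of r = [6, 9, 1, 5, 10] (all sums mod 11).
  S_0 = Σ v_i r_i = 10·6 + 1·9 + 6·1 + 8·5 + 8·10 = 195 ≡ 8.
  S_1 = Σ v_i α_i r_i = 10·1·6 + 1·9·9 + 6·6·1 + 8·3·5 + 8·8·10 = 937 ≡ 2.
  α_i^2 mod 11 = [1, 4, 3, 9, 9].
  S_2 = Σ v_i α_i^2 r_i = 10·1·6 + 1·4·9 + 6·3·1 + 8·9·5 + 8·9·10 = 1194 ≡ 6.
  S = (8, 2, 6) ≠ 0, so r is not a codeword (an error is present).
Step 3: locate the error. For a single error e at position i, S_ℓ = v_i·e·α_i^ℓ, so α_err = S_1/S_0.
  S_0^{−1} = 8^{−1} = 7 (mod 11), so α_err = 2·7 = 14 ≡ 3 = α_4. Error position i = 4.
  Consistency check: S_2/S_1 = 6·6 = 36 ≡ 3 = α_err ✓ (single-error assumption holds).
Step 4: error magnitude e = S_0/v_4 = S_0·∏_{j≠4}(α_4 − α_j) = 8·7 = 56 ≡ 1 (mod 11).
Step 5: correct position 4: c_4 = r_4 − e = 5 − 1 ≡ 4 (mod 11). Hence c = [6, 9, 1, 4, 10].
  Check: interpolating c through the α_i gives m(x) = 7 + 10·x (degree < 2) with m(α_i) = c_i for every i, so c is indeed a codeword.


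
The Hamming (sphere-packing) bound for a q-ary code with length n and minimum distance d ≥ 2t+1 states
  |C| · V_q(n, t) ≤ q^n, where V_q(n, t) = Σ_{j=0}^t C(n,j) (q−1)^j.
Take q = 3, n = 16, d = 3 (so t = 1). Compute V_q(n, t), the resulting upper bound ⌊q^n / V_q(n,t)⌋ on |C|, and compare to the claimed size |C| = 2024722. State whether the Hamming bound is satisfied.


V_q(n, t) = 33, q^n = 43046721, Hamming bound = 1304446, |C| = 2024722 > bound (violated).

Step 1: Compute V_q(n, t) = Σ_{j=0}^1 C(n, j) (q−1)^j.
  j = 0: C(16,0)·(2)^0 = 1·1 = 1.
  j = 1: C(16,1)·(2)^1 = 16·2 = 32.
  V_q(n, t) = 1 + 32 = 33.
Step 2: q^n = 3^16 = 43046721.
Step 3: Hamming bound ⌊q^n / V_q(n,t)⌋ = ⌊43046721/33⌋ = 1304446.
Step 4: Compare |C| = 2024722 to 1304446: violated.
The claimed |C| lies above the Hamming bound, so no 3-ary code of length 16 with d ≥ 3 can have 2024722 codewords.


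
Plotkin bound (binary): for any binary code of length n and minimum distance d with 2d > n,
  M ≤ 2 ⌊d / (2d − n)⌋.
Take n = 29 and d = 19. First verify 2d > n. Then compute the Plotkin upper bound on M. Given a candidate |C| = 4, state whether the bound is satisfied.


Plotkin bound M ≤ 4; given |C| = 4 ≤ bound (satisfied).

Check applicability: 2d = 38, n = 29.
2d − n = 9 > 0, so Plotkin applies.
Compute d/(2d−n) = 19/9 ≈ 2.1111.
⌊d/(2d−n)⌋ = 2.
Plotkin bound: M ≤ 2·2 = 4.
Given |C| = 4, check: satisfied.
This |C| is at the Plotkin bound.


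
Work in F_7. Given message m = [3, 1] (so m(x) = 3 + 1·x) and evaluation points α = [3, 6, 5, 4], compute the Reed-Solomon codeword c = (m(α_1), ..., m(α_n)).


c = [6, 2, 1, 0]

Message polynomial: m(x) = 3 + 1·x (mod 7).
For each evaluation point α_i, compute m(α_i) mod 7:
  α_1 = 3: Horner steps 1 → 6, so m(3) = 6.
  α_2 = 6: Horner steps 1 → 2, so m(6) = 2.
  α_3 = 5: Horner steps 1 → 1, so m(5) = 1.
  α_4 = 4: Horner steps 1 → 0, so m(4) = 0.
Codeword c = [6, 2, 1, 0] ∈ F_7^4.


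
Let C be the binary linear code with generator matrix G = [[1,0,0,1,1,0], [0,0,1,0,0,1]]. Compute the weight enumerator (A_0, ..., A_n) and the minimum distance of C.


Weight distribution: A_0 = 1, A_2 = 1, A_3 = 1, A_5 = 1. Minimum distance d = 2.

Enumerate all 2^2 = 4 messages m ∈ F_2^2.
For each, compute codeword c = mG in F_2^6, then tally its weight.
  m = 00 → c = 000000, weight = 0.
  m = 10 → c = 100110, weight = 3.
  m = 01 → c = 001001, weight = 2.
  m = 11 → c = 101111, weight = 5.
Tally weights:
  weight 0: 1 codewords.
  weight 2: 1 codewords.
  weight 3: 1 codewords.
  weight 5: 1 codewords.
Minimum distance d = smallest w > 0 with A_w > 0 = 2.
Sanity: Σ A_w = 4 = 2^2 = 4 ✓.


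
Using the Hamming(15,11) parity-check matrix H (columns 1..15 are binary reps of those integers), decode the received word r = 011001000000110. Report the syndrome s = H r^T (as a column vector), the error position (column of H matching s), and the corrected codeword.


s = (0, 1, 0, 0)^T, error position = 4, corrected codeword c = 011101000000110

Compute s = H r^T mod 2 one row at a time:
  s_1 = 0 + 0 + 0 + 0 + 0 + 1 + 1 + 0 = 2 ≡ 0 (mod 2).
  s_2 = 0 + 0 + 1 + 0 + 0 + 1 + 1 + 0 = 3 ≡ 1 (mod 2).
  s_3 = 1 + 1 + 1 + 0 + 0 + 0 + 1 + 0 = 4 ≡ 0 (mod 2).
  s_4 = 0 + 1 + 0 + 0 + 0 + 0 + 1 + 0 = 2 ≡ 0 (mod 2).
s = (0, 1, 0, 0)^T — this equals column 4 of H (binary 0100), so error is at position 4.
Correct: flip bit 4 of r = 011001000000110 to get c = 011101000000110.


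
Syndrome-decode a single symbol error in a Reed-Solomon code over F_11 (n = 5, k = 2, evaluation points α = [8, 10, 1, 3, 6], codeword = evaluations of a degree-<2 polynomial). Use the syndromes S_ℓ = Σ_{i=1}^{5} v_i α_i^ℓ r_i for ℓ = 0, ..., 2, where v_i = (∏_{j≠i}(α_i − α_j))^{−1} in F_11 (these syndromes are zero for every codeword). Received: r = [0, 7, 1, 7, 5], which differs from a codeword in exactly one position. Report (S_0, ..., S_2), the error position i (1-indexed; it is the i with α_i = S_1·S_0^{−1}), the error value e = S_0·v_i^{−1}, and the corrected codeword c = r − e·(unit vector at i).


S = (5, 6, 5), error at position 2, error magnitude e = 1, c = [0, 6, 1, 7, 5].

Step 1: column multipliers v_i = (∏_{j≠i}(α_i − α_j))^{−1} mod 11.
  i = 1 (α = 8): (8−10)(8−1)(8−3)(8−6) = (−2)·7·5·2 = −140 ≡ 3, so v_1 = 3^{−1} = 4 (mod 11).
  i = 2 (α = 10): (10−8)(10−1)(10−3)(10−6) = 2·9·7·4 = 504 ≡ 9, so v_2 = 9^{−1} = 5 (mod 11).
  i = 3 (α = 1): (1−8)(1−10)(1−3)(1−6) = (−7)·(−9)·(−2)·(−5) = 630 ≡ 3, so v_3 = 3^{−1} = 4 (mod 11).
  i = 4 (α = 3): (3−8)(3−10)(3−1)(3−6) = (−5)·(−7)·2·(−3) = −210 ≡ 10, so v_4 = 10^{−1} = 10 (mod 11).
  i = 5 (α = 6): (6−8)(6−10)(6−1)(6−3) = (−2)·(−4)·5·3 = 120 ≡ 10, so v_5 = 10^{−1} = 10 (mod 11).
  v = [4, 5, 4, 10, 10].
Step 2: syndromes of r = [0, 7, 1, 7, 5] (all sums mod 11).
  S_0 = Σ v_i r_i = 4·0 + 5·7 + 4·1 + 10·7 + 10·5 = 159 ≡ 5.
  S_1 = Σ v_i α_i r_i = 4·8·0 + 5·10·7 + 4·1·1 + 10·3·7 + 10·6·5 = 864 ≡ 6.
  α_i^2 mod 11 = [9, 1, 1, 9, 3].
  S_2 = Σ v_i α_i^2 r_i = 4·9·0 + 5·1·7 + 4·1·1 + 10·9·7 + 10·3·5 = 819 ≡ 5.
  S = (5, 6, 5) ≠ 0, so r is not a codeword (an error is present).
Step 3: locate the error. For a single error e at position i, S_ℓ = v_i·e·α_i^ℓ, so α_err = S_1/S_0.
  S_0^{−1} = 5^{−1} = 9 (mod 11), so α_err = 6·9 = 54 ≡ 10 = α_2. Error position i = 2.
  Consistency check: S_2/S_1 = 5·2 = 10 ≡ 10 = α_err ✓ (single-error assumption holds).
Step 4: error magnitude e = S_0/v_2 = S_0·∏_{j≠2}(α_2 − α_j) = 5·9 = 45 ≡ 1 (mod 11).
Step 5: correct position 2: c_2 = r_2 − e = 7 − 1 ≡ 6 (mod 11). Hence c = [0, 6, 1, 7, 5].
  Check: interpolating c through the α_i gives m(x) = 9 + 3·x (degree < 2) with m(α_i) = c_i for every i, so c is indeed a codeword.


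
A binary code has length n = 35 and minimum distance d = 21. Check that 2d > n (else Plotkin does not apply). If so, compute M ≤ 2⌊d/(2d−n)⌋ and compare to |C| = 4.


Plotkin bound M ≤ 6; given |C| = 4 ≤ bound (satisfied).

Check applicability: 2d = 42, n = 35.
2d − n = 7 > 0, so Plotkin applies.
Compute d/(2d−n) = 21/7 ≈ 3.0000.
⌊d/(2d−n)⌋ = 3.
Plotkin bound: M ≤ 2·3 = 6.
Given |C| = 4, check: satisfied.
This |C| is below the Plotkin bound.


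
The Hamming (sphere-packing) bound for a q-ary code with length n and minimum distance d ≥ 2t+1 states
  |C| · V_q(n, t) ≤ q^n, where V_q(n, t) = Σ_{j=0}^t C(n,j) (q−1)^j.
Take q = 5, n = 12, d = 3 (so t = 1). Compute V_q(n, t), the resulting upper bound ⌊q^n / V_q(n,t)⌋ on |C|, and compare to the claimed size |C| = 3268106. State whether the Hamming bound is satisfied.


V_q(n, t) = 49, q^n = 244140625, Hamming bound = 4982461, |C| = 3268106 ≤ bound (satisfied).

Step 1: Compute V_q(n, t) = Σ_{j=0}^1 C(n, j) (q−1)^j.
  j = 0: C(12,0)·(4)^0 = 1·1 = 1.
  j = 1: C(12,1)·(4)^1 = 12·4 = 48.
  V_q(n, t) = 1 + 48 = 49.
Step 2: q^n = 5^12 = 244140625.
Step 3: Hamming bound ⌊q^n / V_q(n,t)⌋ = ⌊244140625/49⌋ = 4982461.
Step 4: Compare |C| = 3268106 to 4982461: satisfied.
The claimed |C| lies below the Hamming bound.


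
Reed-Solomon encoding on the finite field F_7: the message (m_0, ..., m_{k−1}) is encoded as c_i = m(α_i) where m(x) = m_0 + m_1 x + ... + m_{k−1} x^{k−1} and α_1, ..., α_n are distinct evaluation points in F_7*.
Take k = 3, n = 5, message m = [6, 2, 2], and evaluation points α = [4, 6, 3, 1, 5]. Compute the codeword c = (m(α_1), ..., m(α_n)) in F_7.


c = [4, 6, 2, 3, 3]

Message polynomial: m(x) = 6 + 2·x + 2·x^2 (mod 7).
For each evaluation point α_i, compute m(α_i) mod 7:
  α_1 = 4: Horner steps 2 → 3 → 4, so m(4) = 4.
  α_2 = 6: Horner steps 2 → 0 → 6, so m(6) = 6.
  α_3 = 3: Horner steps 2 → 1 → 2, so m(3) = 2.
  α_4 = 1: Horner steps 2 → 4 → 3, so m(1) = 3.
  α_5 = 5: Horner steps 2 → 5 → 3, so m(5) = 3.
Codeword c = [4, 6, 2, 3, 3] ∈ F_7^5.


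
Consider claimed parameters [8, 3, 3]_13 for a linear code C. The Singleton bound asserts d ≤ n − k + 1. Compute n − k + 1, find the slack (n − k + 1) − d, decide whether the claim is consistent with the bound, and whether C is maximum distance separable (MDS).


Singleton RHS = n − k + 1 = 6, slack = 3, bound satisfied, not MDS.

Singleton bound: d ≤ n − k + 1.
Here n = 8, k = 3, so n − k + 1 = 6.
Given d = 3, check d ≤ 6: YES.
Slack = (n − k + 1) − d = 3.
The code is NOT MDS (slack = 3 > 0).
Description: the claimed parameters are [8, 3, 3]_13; such a code would be non-MDS.


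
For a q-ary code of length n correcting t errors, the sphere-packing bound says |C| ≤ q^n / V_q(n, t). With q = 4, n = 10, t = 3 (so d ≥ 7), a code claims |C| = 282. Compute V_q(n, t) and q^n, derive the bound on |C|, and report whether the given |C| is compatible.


V_q(n, t) = 3676, q^n = 1048576, Hamming bound = 285, |C| = 282 ≤ bound (satisfied).

Step 1: Compute V_q(n, t) = Σ_{j=0}^3 C(n, j) (q−1)^j.
  j = 0: C(10,0)·(3)^0 = 1·1 = 1.
  j = 1: C(10,1)·(3)^1 = 10·3 = 30.
  j = 2: C(10,2)·(3)^2 = 45·9 = 405.
  j = 3: C(10,3)·(3)^3 = 120·27 = 3240.
  V_q(n, t) = 1 + 30 + 405 + 3240 = 3676.
Step 2: q^n = 4^10 = 1048576.
Step 3: Hamming bound ⌊q^n / V_q(n,t)⌋ = ⌊1048576/3676⌋ = 285.
Step 4: Compare |C| = 282 to 285: satisfied.
The claimed |C| lies below the Hamming bound.


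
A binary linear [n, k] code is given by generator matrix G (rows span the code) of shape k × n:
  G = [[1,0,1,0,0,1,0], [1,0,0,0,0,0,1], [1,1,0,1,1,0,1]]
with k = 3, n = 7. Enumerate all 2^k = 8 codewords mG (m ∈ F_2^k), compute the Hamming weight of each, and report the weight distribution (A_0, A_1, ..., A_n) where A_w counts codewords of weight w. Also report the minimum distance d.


Weight distribution: A_0 = 1, A_2 = 1, A_3 = 3, A_5 = 1, A_6 = 2. Minimum distance d = 2.

Enumerate all 2^3 = 8 messages m ∈ F_2^3.
For each, compute codeword c = mG in F_2^7, then tally its weight.
  m = 000 → c = 0000000, weight = 0.
  m = 100 → c = 1010010, weight = 3.
  m = 010 → c = 1000001, weight = 2.
  m = 110 → c = 0010011, weight = 3.
  m = 001 → c = 1101101, weight = 5.
  m = 101 → c = 0111111, weight = 6.
  m = 011 → c = 0101100, weight = 3.
  m = 111 → c = 1111110, weight = 6.
Tally weights:
  weight 0: 1 codewords.
  weight 2: 1 codewords.
  weight 3: 3 codewords.
  weight 5: 1 codewords.
  weight 6: 2 codewords.
Minimum distance d = smallest w > 0 with A_w > 0 = 2.
Sanity: Σ A_w = 8 = 2^3 = 8 ✓.


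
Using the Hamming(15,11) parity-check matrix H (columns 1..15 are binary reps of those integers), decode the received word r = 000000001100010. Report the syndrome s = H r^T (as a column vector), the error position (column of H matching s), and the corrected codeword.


s = (1, 1, 0, 1)^T, error position = 13, corrected codeword c = 000000001100110

Compute s = H r^T mod 2 one row at a time:
  s_1 = 0 + 1 + 1 + 0 + 0 + 0 + 1 + 0 = 3 ≡ 1 (mod 2).
  s_2 = 0 + 0 + 0 + 0 + 0 + 0 + 1 + 0 = 1 ≡ 1 (mod 2).
  s_3 = 0 + 0 + 0 + 0 + 1 + 0 + 1 + 0 = 2 ≡ 0 (mod 2).
  s_4 = 0 + 0 + 0 + 0 + 1 + 0 + 0 + 0 = 1 ≡ 1 (mod 2).
s = (1, 1, 0, 1)^T — this equals column 13 of H (binary 1101), so error is at position 13.
Correct: flip bit 13 of r = 000000001100010 to get c = 000000001100110.


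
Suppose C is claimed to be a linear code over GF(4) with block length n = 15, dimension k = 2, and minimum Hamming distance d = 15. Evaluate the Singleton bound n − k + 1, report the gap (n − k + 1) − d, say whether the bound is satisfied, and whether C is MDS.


Singleton RHS = n − k + 1 = 14, slack = -1, bound violated (no such code; not MDS).

Singleton bound: d ≤ n − k + 1.
Here n = 15, k = 2, so n − k + 1 = 14.
Given d = 15, check d ≤ 14: NO.
Slack = (n − k + 1) − d = -1.
The slack is negative: d = 15 exceeds n − k + 1 = 14 by 1, so the Singleton bound is violated and no linear [15, 2, 15]_4 code can exist. In particular it is not MDS (MDS requires d = n − k + 1 exactly).
Description: the claimed parameters are [15, 2, 15]_4; such a code would be impossible (violates the Singleton bound).


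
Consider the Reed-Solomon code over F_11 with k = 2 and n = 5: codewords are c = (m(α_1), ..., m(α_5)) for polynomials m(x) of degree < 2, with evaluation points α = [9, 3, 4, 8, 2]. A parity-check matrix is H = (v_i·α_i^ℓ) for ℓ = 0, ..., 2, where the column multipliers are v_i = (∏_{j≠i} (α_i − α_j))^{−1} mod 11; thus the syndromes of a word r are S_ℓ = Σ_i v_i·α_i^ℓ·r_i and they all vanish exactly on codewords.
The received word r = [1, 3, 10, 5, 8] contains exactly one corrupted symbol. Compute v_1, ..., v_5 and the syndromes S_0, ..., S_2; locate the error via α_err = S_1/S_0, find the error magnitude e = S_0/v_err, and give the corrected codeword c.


S = (8, 5, 10), error at position 5, error magnitude e = 1, c = [1, 3, 10, 5, 7].

Step 1: column multipliers v_i = (∏_{j≠i}(α_i − α_j))^{−1} mod 11.
  i = 1 (α = 9): (9−3)(9−4)(9−8)(9−2) = 6·5·1·7 = 210 ≡ 1, so v_1 = 1^{−1} = 1 (mod 11).
  i = 2 (α = 3): (3−9)(3−4)(3−8)(3−2) = (−6)·(−1)·(−5)·1 = −30 ≡ 3, so v_2 = 3^{−1} = 4 (mod 11).
  i = 3 (α = 4): (4−9)(4−3)(4−8)(4−2) = (−5)·1·(−4)·2 = 40 ≡ 7, so v_3 = 7^{−1} = 8 (mod 11).
  i = 4 (α = 8): (8−9)(8−3)(8−4)(8−2) = (−1)·5·4·6 = −120 ≡ 1, so v_4 = 1^{−1} = 1 (mod 11).
  i = 5 (α = 2): (2−9)(2−3)(2−4)(2−8) = (−7)·(−1)·(−2)·(−6) = 84 ≡ 7, so v_5 = 7^{−1} = 8 (mod 11).
  v = [1, 4, 8, 1, 8].
Step 2: syndromes of r = [1, 3, 10, 5, 8] (all sums mod 11).
  S_0 = Σ v_i r_i = 1·1 + 4·3 + 8·10 + 1·5 + 8·8 = 162 ≡ 8.
  S_1 = Σ v_i α_i r_i = 1·9·1 + 4·3·3 + 8·4·10 + 1·8·5 + 8·2·8 = 533 ≡ 5.
  α_i^2 mod 11 = [4, 9, 5, 9, 4].
  S_2 = Σ v_i α_i^2 r_i = 1·4·1 + 4·9·3 + 8·5·10 + 1·9·5 + 8·4·8 = 813 ≡ 10.
  S = (8, 5, 10) ≠ 0, so r is not a codeword (an error is present).
Step 3: locate the error. For a single error e at position i, S_ℓ = v_i·e·α_i^ℓ, so α_err = S_1/S_0.
  S_0^{−1} = 8^{−1} = 7 (mod 11), so α_err = 5·7 = 35 ≡ 2 = α_5. Error position i = 5.
  Consistency check: S_2/S_1 = 10·9 = 90 ≡ 2 = α_err ✓ (single-error assumption holds).
Step 4: error magnitude e = S_0/v_5 = S_0·∏_{j≠5}(α_5 − α_j) = 8·7 = 56 ≡ 1 (mod 11).
Step 5: correct position 5: c_5 = r_5 − e = 8 − 1 ≡ 7 (mod 11). Hence c = [1, 3, 10, 5, 7].
  Check: interpolating c through the α_i gives m(x) = 4 + 7·x (degree < 2) with m(α_i) = c_i for every i, so c is indeed a codeword.


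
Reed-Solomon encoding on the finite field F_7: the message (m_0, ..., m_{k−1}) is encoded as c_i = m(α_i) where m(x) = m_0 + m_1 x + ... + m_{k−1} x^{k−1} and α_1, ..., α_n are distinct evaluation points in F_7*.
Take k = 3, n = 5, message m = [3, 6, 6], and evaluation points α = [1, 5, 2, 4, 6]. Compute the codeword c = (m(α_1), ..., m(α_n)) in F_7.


c = [1, 1, 4, 4, 3]

Message polynomial: m(x) = 3 + 6·x + 6·x^2 (mod 7).
For each evaluation point α_i, compute m(α_i) mod 7:
  α_1 = 1: Horner steps 6 → 5 → 1, so m(1) = 1.
  α_2 = 5: Horner steps 6 → 1 → 1, so m(5) = 1.
  α_3 = 2: Horner steps 6 → 4 → 4, so m(2) = 4.
  α_4 = 4: Horner steps 6 → 2 → 4, so m(4) = 4.
  α_5 = 6: Horner steps 6 → 0 → 3, so m(6) = 3.
Codeword c = [1, 1, 4, 4, 3] ∈ F_7^5.


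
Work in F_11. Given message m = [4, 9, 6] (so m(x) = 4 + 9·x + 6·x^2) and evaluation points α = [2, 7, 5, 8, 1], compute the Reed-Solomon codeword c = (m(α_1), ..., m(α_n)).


c = [2, 9, 1, 9, 8]

Message polynomial: m(x) = 4 + 9·x + 6·x^2 (mod 11).
For each evaluation point α_i, compute m(α_i) mod 11:
  α_1 = 2: Horner steps 6 → 10 → 2, so m(2) = 2.
  α_2 = 7: Horner steps 6 → 7 → 9, so m(7) = 9.
  α_3 = 5: Horner steps 6 → 6 → 1, so m(5) = 1.
  α_4 = 8: Horner steps 6 → 2 → 9, so m(8) = 9.
  α_5 = 1: Horner steps 6 → 4 → 8, so m(1) = 8.
Codeword c = [2, 9, 1, 9, 8] ∈ F_11^5.


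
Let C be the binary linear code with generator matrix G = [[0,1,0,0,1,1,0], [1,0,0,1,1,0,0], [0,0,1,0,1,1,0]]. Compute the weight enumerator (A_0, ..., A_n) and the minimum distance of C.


Weight distribution: A_0 = 1, A_2 = 1, A_3 = 3, A_4 = 2, A_5 = 1. Minimum distance d = 2.

Enumerate all 2^3 = 8 messages m ∈ F_2^3.
For each, compute codeword c = mG in F_2^7, then tally its weight.
  m = 000 → c = 0000000, weight = 0.
  m = 100 → c = 0100110, weight = 3.
  m = 010 → c = 1001100, weight = 3.
  m = 110 → c = 1101010, weight = 4.
  m = 001 → c = 0010110, weight = 3.
  m = 101 → c = 0110000, weight = 2.
  m = 011 → c = 1011010, weight = 4.
  m = 111 → c = 1111100, weight = 5.
Tally weights:
  weight 0: 1 codewords.
  weight 2: 1 codewords.
  weight 3: 3 codewords.
  weight 4: 2 codewords.
  weight 5: 1 codewords.
Minimum distance d = smallest w > 0 with A_w > 0 = 2.
Sanity: Σ A_w = 8 = 2^3 = 8 ✓.


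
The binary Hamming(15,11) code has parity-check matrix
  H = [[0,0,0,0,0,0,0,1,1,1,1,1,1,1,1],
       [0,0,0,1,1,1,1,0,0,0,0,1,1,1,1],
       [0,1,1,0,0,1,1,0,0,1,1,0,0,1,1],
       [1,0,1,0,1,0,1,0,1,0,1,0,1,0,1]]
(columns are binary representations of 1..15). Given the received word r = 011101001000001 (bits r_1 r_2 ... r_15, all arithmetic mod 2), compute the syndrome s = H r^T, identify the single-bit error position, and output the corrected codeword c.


s = (0, 1, 0, 1)^T, error position = 5, corrected codeword c = 011111001000001

Compute s = H r^T mod 2 one row at a time:
  s_1 = 0 + 1 + 0 + 0 + 0 + 0 + 0 + 1 = 2 ≡ 0 (mod 2).
  s_2 = 1 + 0 + 1 + 0 + 0 + 0 + 0 + 1 = 3 ≡ 1 (mod 2).
  s_3 = 1 + 1 + 1 + 0 + 0 + 0 + 0 + 1 = 4 ≡ 0 (mod 2).
  s_4 = 0 + 1 + 0 + 0 + 1 + 0 + 0 + 1 = 3 ≡ 1 (mod 2).
s = (0, 1, 0, 1)^T — this equals column 5 of H (binary 0101), so error is at position 5.
Correct: flip bit 5 of r = 011101001000001 to get c = 011111001000001.


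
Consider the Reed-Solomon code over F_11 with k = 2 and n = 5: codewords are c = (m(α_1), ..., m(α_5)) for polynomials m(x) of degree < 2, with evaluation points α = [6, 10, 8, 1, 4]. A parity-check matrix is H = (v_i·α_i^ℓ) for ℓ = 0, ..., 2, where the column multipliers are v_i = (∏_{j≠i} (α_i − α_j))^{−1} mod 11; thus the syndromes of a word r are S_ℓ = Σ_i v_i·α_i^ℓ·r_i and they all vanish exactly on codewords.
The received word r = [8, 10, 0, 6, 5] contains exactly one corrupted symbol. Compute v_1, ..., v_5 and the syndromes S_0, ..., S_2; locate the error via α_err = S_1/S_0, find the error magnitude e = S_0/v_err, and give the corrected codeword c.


S = (6, 5, 6), error at position 2, error magnitude e = 7, c = [8, 3, 0, 6, 5].

Step 1: column multipliers v_i = (∏_{j≠i}(α_i − α_j))^{−1} mod 11.
  i = 1 (α = 6): (6−10)(6−8)(6−1)(6−4) = (−4)·(−2)·5·2 = 80 ≡ 3, so v_1 = 3^{−1} = 4 (mod 11).
  i = 2 (α = 10): (10−6)(10−8)(10−1)(10−4) = 4·2·9·6 = 432 ≡ 3, so v_2 = 3^{−1} = 4 (mod 11).
  i = 3 (α = 8): (8−6)(8−10)(8−1)(8−4) = 2·(−2)·7·4 = −112 ≡ 9, so v_3 = 9^{−1} = 5 (mod 11).
  i = 4 (α = 1): (1−6)(1−10)(1−8)(1−4) = (−5)·(−9)·(−7)·(−3) = 945 ≡ 10, so v_4 = 10^{−1} = 10 (mod 11).
  i = 5 (α = 4): (4−6)(4−10)(4−8)(4−1) = (−2)·(−6)·(−4)·3 = −144 ≡ 10, so v_5 = 10^{−1} = 10 (mod 11).
  v = [4, 4, 5, 10, 10].
Step 2: syndromes of r = [8, 10, 0, 6, 5] (all sums mod 11).
  S_0 = Σ v_i r_i = 4·8 + 4·10 + 5·0 + 10·6 + 10·5 = 182 ≡ 6.
  S_1 = Σ v_i α_i r_i = 4·6·8 + 4·10·10 + 5·8·0 + 10·1·6 + 10·4·5 = 852 ≡ 5.
  α_i^2 mod 11 = [3, 1, 9, 1, 5].
  S_2 = Σ v_i α_i^2 r_i = 4·3·8 + 4·1·10 + 5·9·0 + 10·1·6 + 10·5·5 = 446 ≡ 6.
  S = (6, 5, 6) ≠ 0, so r is not a codeword (an error is present).
Step 3: locate the error. For a single error e at position i, S_ℓ = v_i·e·α_i^ℓ, so α_err = S_1/S_0.
  S_0^{−1} = 6^{−1} = 2 (mod 11), so α_err = 5·2 = 10 ≡ 10 = α_2. Error position i = 2.
  Consistency check: S_2/S_1 = 6·9 = 54 ≡ 10 = α_err ✓ (single-error assumption holds).
Step 4: error magnitude e = S_0/v_2 = S_0·∏_{j≠2}(α_2 − α_j) = 6·3 = 18 ≡ 7 (mod 11).
Step 5: correct position 2: c_2 = r_2 − e = 10 − 7 ≡ 3 (mod 11). Hence c = [8, 3, 0, 6, 5].
  Check: interpolating c through the α_i gives m(x) = 10 + 7·x (degree < 2) with m(α_i) = c_i for every i, so c is indeed a codeword.


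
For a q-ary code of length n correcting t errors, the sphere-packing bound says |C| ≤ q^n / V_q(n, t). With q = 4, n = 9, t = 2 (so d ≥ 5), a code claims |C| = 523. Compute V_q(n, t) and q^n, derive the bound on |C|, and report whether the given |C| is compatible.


V_q(n, t) = 352, q^n = 262144, Hamming bound = 744, |C| = 523 ≤ bound (satisfied).

Step 1: Compute V_q(n, t) = Σ_{j=0}^2 C(n, j) (q−1)^j.
  j = 0: C(9,0)·(3)^0 = 1·1 = 1.
  j = 1: C(9,1)·(3)^1 = 9·3 = 27.
  j = 2: C(9,2)·(3)^2 = 36·9 = 324.
  V_q(n, t) = 1 + 27 + 324 = 352.
Step 2: q^n = 4^9 = 262144.
Step 3: Hamming bound ⌊q^n / V_q(n,t)⌋ = ⌊262144/352⌋ = 744.
Step 4: Compare |C| = 523 to 744: satisfied.
The claimed |C| lies below the Hamming bound.


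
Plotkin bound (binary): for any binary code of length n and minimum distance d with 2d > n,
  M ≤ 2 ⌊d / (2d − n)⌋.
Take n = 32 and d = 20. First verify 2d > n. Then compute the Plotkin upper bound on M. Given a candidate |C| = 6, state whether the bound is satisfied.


Plotkin bound M ≤ 4; given |C| = 6 > bound (violated).

Check applicability: 2d = 40, n = 32.
2d − n = 8 > 0, so Plotkin applies.
Compute d/(2d−n) = 20/8 ≈ 2.5000.
⌊d/(2d−n)⌋ = 2.
Plotkin bound: M ≤ 2·2 = 4.
Given |C| = 6, check: VIOLATED.
This |C| is above the Plotkin bound, so no binary code with n = 32, d = 20 and 6 codewords exists.


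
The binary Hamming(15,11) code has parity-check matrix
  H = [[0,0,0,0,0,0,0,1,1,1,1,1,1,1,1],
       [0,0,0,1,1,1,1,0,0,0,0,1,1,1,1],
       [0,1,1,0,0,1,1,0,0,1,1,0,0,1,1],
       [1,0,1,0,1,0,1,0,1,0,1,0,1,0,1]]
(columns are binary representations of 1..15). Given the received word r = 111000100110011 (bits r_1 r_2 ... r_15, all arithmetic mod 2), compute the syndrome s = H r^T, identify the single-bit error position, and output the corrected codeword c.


s = (0, 1, 1, 1)^T, error position = 7, corrected codeword c = 111000000110011

Compute s = H r^T mod 2 one row at a time:
  s_1 = 0 + 0 + 1 + 1 + 0 + 0 + 1 + 1 = 4 ≡ 0 (mod 2).
  s_2 = 0 + 0 + 0 + 1 + 0 + 0 + 1 + 1 = 3 ≡ 1 (mod 2).
  s_3 = 1 + 1 + 0 + 1 + 1 + 1 + 1 + 1 = 7 ≡ 1 (mod 2).
  s_4 = 1 + 1 + 0 + 1 + 0 + 1 + 0 + 1 = 5 ≡ 1 (mod 2).
s = (0, 1, 1, 1)^T — this equals column 7 of H (binary 0111), so error is at position 7.
Correct: flip bit 7 of r = 111000100110011 to get c = 111000000110011.


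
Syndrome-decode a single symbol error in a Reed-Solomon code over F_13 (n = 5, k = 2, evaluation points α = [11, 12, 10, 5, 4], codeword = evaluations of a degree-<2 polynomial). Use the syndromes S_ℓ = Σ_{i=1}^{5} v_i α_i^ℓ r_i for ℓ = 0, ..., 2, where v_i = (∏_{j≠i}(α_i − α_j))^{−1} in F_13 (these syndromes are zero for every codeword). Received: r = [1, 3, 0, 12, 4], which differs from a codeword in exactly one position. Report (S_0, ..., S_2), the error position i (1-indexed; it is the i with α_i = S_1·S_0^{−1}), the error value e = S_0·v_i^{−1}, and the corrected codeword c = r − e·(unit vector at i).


S = (11, 4, 5), error at position 1, error magnitude e = 6, c = [8, 3, 0, 12, 4].

Step 1: column multipliers v_i = (∏_{j≠i}(α_i − α_j))^{−1} mod 13.
  i = 1 (α = 11): (11−12)(11−10)(11−5)(11−4) = (−1)·1·6·7 = −42 ≡ 10, so v_1 = 10^{−1} = 4 (mod 13).
  i = 2 (α = 12): (12−11)(12−10)(12−5)(12−4) = 1·2·7·8 = 112 ≡ 8, so v_2 = 8^{−1} = 5 (mod 13).
  i = 3 (α = 10): (10−11)(10−12)(10−5)(10−4) = (−1)·(−2)·5·6 = 60 ≡ 8, so v_3 = 8^{−1} = 5 (mod 13).
  i = 4 (α = 5): (5−11)(5−12)(5−10)(5−4) = (−6)·(−7)·(−5)·1 = −210 ≡ 11, so v_4 = 11^{−1} = 6 (mod 13).
  i = 5 (α = 4): (4−11)(4−12)(4−10)(4−5) = (−7)·(−8)·(−6)·(−1) = 336 ≡ 11, so v_5 = 11^{−1} = 6 (mod 13).
  v = [4, 5, 5, 6, 6].
Step 2: syndromes of r = [1, 3, 0, 12, 4] (all sums mod 13).
  S_0 = Σ v_i r_i = 4·1 + 5·3 + 5·0 + 6·12 + 6·4 = 115 ≡ 11.
  S_1 = Σ v_i α_i r_i = 4·11·1 + 5·12·3 + 5·10·0 + 6·5·12 + 6·4·4 = 680 ≡ 4.
  α_i^2 mod 13 = [4, 1, 9, 12, 3].
  S_2 = Σ v_i α_i^2 r_i = 4·4·1 + 5·1·3 + 5·9·0 + 6·12·12 + 6·3·4 = 967 ≡ 5.
  S = (11, 4, 5) ≠ 0, so r is not a codeword (an error is present).
Step 3: locate the error. For a single error e at position i, S_ℓ = v_i·e·α_i^ℓ, so α_err = S_1/S_0.
  S_0^{−1} = 11^{−1} = 6 (mod 13), so α_err = 4·6 = 24 ≡ 11 = α_1. Error position i = 1.
  Consistency check: S_2/S_1 = 5·10 = 50 ≡ 11 = α_err ✓ (single-error assumption holds).
Step 4: error magnitude e = S_0/v_1 = S_0·∏_{j≠1}(α_1 − α_j) = 11·10 = 110 ≡ 6 (mod 13).
Step 5: correct position 1: c_1 = r_1 − e = 1 − 6 ≡ 8 (mod 13). Hence c = [8, 3, 0, 12, 4].
  Check: interpolating c through the α_i gives m(x) = 11 + 8·x (degree < 2) with m(α_i) = c_i for every i, so c is indeed a codeword.


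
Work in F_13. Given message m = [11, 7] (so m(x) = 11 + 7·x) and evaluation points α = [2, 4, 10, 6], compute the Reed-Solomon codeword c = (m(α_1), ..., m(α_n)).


c = [12, 0, 3, 1]

Message polynomial: m(x) = 11 + 7·x (mod 13).
For each evaluation point α_i, compute m(α_i) mod 13:
  α_1 = 2: Horner steps 7 → 12, so m(2) = 12.
  α_2 = 4: Horner steps 7 → 0, so m(4) = 0.
  α_3 = 10: Horner steps 7 → 3, so m(10) = 3.
  α_4 = 6: Horner steps 7 → 1, so m(6) = 1.
Codeword c = [12, 0, 3, 1] ∈ F_13^4.


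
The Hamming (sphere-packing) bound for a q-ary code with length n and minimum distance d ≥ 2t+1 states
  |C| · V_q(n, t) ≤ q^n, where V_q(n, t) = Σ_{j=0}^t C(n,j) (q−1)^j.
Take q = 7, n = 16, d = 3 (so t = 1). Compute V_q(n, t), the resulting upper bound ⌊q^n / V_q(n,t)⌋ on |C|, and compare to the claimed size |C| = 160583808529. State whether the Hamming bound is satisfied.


V_q(n, t) = 97, q^n = 33232930569601, Hamming bound = 342607531645, |C| = 160583808529 ≤ bound (satisfied).

Step 1: Compute V_q(n, t) = Σ_{j=0}^1 C(n, j) (q−1)^j.
  j = 0: C(16,0)·(6)^0 = 1·1 = 1.
  j = 1: C(16,1)·(6)^1 = 16·6 = 96.
  V_q(n, t) = 1 + 96 = 97.
Step 2: q^n = 7^16 = 33232930569601.
Step 3: Hamming bound ⌊q^n / V_q(n,t)⌋ = ⌊33232930569601/97⌋ = 342607531645.
Step 4: Compare |C| = 160583808529 to 342607531645: satisfied.
The claimed |C| lies below the Hamming bound.


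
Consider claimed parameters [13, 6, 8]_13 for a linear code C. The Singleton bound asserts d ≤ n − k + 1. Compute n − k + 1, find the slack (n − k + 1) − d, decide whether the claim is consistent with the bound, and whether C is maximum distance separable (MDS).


Singleton RHS = n − k + 1 = 8, slack = 0, bound satisfied, MDS.

Singleton bound: d ≤ n − k + 1.
Here n = 13, k = 6, so n − k + 1 = 8.
Given d = 8, check d ≤ 8: YES.
Slack = (n − k + 1) − d = 0.
The code is MDS (slack = 0).
Description: the claimed parameters are [13, 6, 8]_13; such a code would be MDS (meets Singleton bound).


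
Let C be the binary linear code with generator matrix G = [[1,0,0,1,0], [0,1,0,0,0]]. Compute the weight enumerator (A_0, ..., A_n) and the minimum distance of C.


Weight distribution: A_0 = 1, A_1 = 1, A_2 = 1, A_3 = 1. Minimum distance d = 1.

Enumerate all 2^2 = 4 messages m ∈ F_2^2.
For each, compute codeword c = mG in F_2^5, then tally its weight.
  m = 00 → c = 00000, weight = 0.
  m = 10 → c = 10010, weight = 2.
  m = 01 → c = 01000, weight = 1.
  m = 11 → c = 11010, weight = 3.
Tally weights:
  weight 0: 1 codewords.
  weight 1: 1 codewords.
  weight 2: 1 codewords.
  weight 3: 1 codewords.
Minimum distance d = smallest w > 0 with A_w > 0 = 1.
Sanity: Σ A_w = 4 = 2^2 = 4 ✓.


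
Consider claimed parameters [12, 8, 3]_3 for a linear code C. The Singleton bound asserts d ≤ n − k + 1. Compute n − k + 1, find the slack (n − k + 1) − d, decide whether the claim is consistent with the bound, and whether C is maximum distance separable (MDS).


Singleton RHS = n − k + 1 = 5, slack = 2, bound satisfied, not MDS.

Singleton bound: d ≤ n − k + 1.
Here n = 12, k = 8, so n − k + 1 = 5.
Given d = 3, check d ≤ 5: YES.
Slack = (n − k + 1) − d = 2.
The code is NOT MDS (slack = 2 > 0).
Description: the claimed parameters are [12, 8, 3]_3; such a code would be non-MDS.


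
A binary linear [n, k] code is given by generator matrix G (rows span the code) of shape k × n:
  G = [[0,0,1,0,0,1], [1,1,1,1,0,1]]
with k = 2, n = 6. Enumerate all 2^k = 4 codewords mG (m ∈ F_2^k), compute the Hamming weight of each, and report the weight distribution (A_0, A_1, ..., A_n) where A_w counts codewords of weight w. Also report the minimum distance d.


Weight distribution: A_0 = 1, A_2 = 1, A_3 = 1, A_5 = 1. Minimum distance d = 2.

Enumerate all 2^2 = 4 messages m ∈ F_2^2.
For each, compute codeword c = mG in F_2^6, then tally its weight.
  m = 00 → c = 000000, weight = 0.
  m = 10 → c = 001001, weight = 2.
  m = 01 → c = 111101, weight = 5.
  m = 11 → c = 110100, weight = 3.
Tally weights:
  weight 0: 1 codewords.
  weight 2: 1 codewords.
  weight 3: 1 codewords.
  weight 5: 1 codewords.
Minimum distance d = smallest w > 0 with A_w > 0 = 2.
Sanity: Σ A_w = 4 = 2^2 = 4 ✓.


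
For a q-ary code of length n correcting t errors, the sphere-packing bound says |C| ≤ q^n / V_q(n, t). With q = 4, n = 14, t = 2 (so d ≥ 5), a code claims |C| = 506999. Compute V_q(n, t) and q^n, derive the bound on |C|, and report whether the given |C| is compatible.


V_q(n, t) = 862, q^n = 268435456, Hamming bound = 311410, |C| = 506999 > bound (violated).

Step 1: Compute V_q(n, t) = Σ_{j=0}^2 C(n, j) (q−1)^j.
  j = 0: C(14,0)·(3)^0 = 1·1 = 1.
  j = 1: C(14,1)·(3)^1 = 14·3 = 42.
  j = 2: C(14,2)·(3)^2 = 91·9 = 819.
  V_q(n, t) = 1 + 42 + 819 = 862.
Step 2: q^n = 4^14 = 268435456.
Step 3: Hamming bound ⌊q^n / V_q(n,t)⌋ = ⌊268435456/862⌋ = 311410.
Step 4: Compare |C| = 506999 to 311410: violated.
The claimed |C| lies above the Hamming bound, so no 4-ary code of length 14 with d ≥ 5 can have 506999 codewords.


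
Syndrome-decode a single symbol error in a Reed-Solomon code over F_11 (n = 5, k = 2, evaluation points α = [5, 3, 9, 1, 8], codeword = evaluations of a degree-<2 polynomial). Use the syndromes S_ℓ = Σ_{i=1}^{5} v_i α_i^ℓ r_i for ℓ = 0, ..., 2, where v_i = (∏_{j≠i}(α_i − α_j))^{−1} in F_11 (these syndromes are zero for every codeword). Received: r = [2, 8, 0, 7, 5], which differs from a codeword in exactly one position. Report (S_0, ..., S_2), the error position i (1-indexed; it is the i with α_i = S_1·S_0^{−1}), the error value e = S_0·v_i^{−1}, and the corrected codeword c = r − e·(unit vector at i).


S = (6, 8, 7), error at position 1, error magnitude e = 4, c = [9, 8, 0, 7, 5].

Step 1: column multipliers v_i = (∏_{j≠i}(α_i − α_j))^{−1} mod 11.
  i = 1 (α = 5): (5−3)(5−9)(5−1)(5−8) = 2·(−4)·4·(−3) = 96 ≡ 8, so v_1 = 8^{−1} = 7 (mod 11).
  i = 2 (α = 3): (3−5)(3−9)(3−1)(3−8) = (−2)·(−6)·2·(−5) = −120 ≡ 1, so v_2 = 1^{−1} = 1 (mod 11).
  i = 3 (α = 9): (9−5)(9−3)(9−1)(9−8) = 4·6·8·1 = 192 ≡ 5, so v_3 = 5^{−1} = 9 (mod 11).
  i = 4 (α = 1): (1−5)(1−3)(1−9)(1−8) = (−4)·(−2)·(−8)·(−7) = 448 ≡ 8, so v_4 = 8^{−1} = 7 (mod 11).
  i = 5 (α = 8): (8−5)(8−3)(8−9)(8−1) = 3·5·(−1)·7 = −105 ≡ 5, so v_5 = 5^{−1} = 9 (mod 11).
  v = [7, 1, 9, 7, 9].
Step 2: syndromes of r = [2, 8, 0, 7, 5] (all sums mod 11).
  S_0 = Σ v_i r_i = 7·2 + 1·8 + 9·0 + 7·7 + 9·5 = 116 ≡ 6.
  S_1 = Σ v_i α_i r_i = 7·5·2 + 1·3·8 + 9·9·0 + 7·1·7 + 9·8·5 = 503 ≡ 8.
  α_i^2 mod 11 = [3, 9, 4, 1, 9].
  S_2 = Σ v_i α_i^2 r_i = 7·3·2 + 1·9·8 + 9·4·0 + 7·1·7 + 9·9·5 = 568 ≡ 7.
  S = (6, 8, 7) ≠ 0, so r is not a codeword (an error is present).
Step 3: locate the error. For a single error e at position i, S_ℓ = v_i·e·α_i^ℓ, so α_err = S_1/S_0.
  S_0^{−1} = 6^{−1} = 2 (mod 11), so α_err = 8·2 = 16 ≡ 5 = α_1. Error position i = 1.
  Consistency check: S_2/S_1 = 7·7 = 49 ≡ 5 = α_err ✓ (single-error assumption holds).
Step 4: error magnitude e = S_0/v_1 = S_0·∏_{j≠1}(α_1 − α_j) = 6·8 = 48 ≡ 4 (mod 11).
Step 5: correct position 1: c_1 = r_1 − e = 2 − 4 ≡ 9 (mod 11). Hence c = [9, 8, 0, 7, 5].
  Check: interpolating c through the α_i gives m(x) = 1 + 6·x (degree < 2) with m(α_i) = c_i for every i, so c is indeed a codeword.


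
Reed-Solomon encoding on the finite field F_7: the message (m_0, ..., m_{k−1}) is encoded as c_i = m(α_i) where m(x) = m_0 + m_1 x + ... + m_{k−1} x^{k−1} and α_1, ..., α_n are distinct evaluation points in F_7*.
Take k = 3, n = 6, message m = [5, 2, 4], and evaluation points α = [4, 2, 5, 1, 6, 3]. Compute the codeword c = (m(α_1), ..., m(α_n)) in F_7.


c = [0, 4, 3, 4, 0, 5]

Message polynomial: m(x) = 5 + 2·x + 4·x^2 (mod 7).
For each evaluation point α_i, compute m(α_i) mod 7:
  α_1 = 4: Horner steps 4 → 4 → 0, so m(4) = 0.
  α_2 = 2: Horner steps 4 → 3 → 4, so m(2) = 4.
  α_3 = 5: Horner steps 4 → 1 → 3, so m(5) = 3.
  α_4 = 1: Horner steps 4 → 6 → 4, so m(1) = 4.
  α_5 = 6: Horner steps 4 → 5 → 0, so m(6) = 0.
  α_6 = 3: Horner steps 4 → 0 → 5, so m(3) = 5.
Codeword c = [0, 4, 3, 4, 0, 5] ∈ F_7^6.


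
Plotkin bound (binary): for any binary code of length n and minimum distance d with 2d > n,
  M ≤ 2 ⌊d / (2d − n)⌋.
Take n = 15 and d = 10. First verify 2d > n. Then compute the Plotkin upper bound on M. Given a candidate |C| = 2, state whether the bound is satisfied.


Plotkin bound M ≤ 4; given |C| = 2 ≤ bound (satisfied).

Check applicability: 2d = 20, n = 15.
2d − n = 5 > 0, so Plotkin applies.
Compute d/(2d−n) = 10/5 ≈ 2.0000.
⌊d/(2d−n)⌋ = 2.
Plotkin bound: M ≤ 2·2 = 4.
Given |C| = 2, check: satisfied.
This |C| is below the Plotkin bound.
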